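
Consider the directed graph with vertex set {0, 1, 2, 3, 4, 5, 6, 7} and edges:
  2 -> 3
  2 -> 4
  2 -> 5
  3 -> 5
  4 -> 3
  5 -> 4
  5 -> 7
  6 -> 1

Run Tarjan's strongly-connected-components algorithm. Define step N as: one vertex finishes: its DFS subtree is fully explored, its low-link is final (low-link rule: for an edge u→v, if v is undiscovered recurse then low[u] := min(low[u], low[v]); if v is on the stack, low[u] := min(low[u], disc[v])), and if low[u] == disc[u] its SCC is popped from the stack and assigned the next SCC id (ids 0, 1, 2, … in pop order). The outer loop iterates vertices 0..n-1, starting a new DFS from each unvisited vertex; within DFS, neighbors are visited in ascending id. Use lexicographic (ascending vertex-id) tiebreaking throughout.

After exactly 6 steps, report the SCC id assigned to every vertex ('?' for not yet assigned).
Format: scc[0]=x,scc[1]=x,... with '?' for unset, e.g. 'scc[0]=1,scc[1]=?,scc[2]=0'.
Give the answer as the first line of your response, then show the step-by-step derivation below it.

scc[0]=0,scc[1]=1,scc[2]=?,scc[3]=3,scc[4]=3,scc[5]=3,scc[6]=?,scc[7]=2

step 1: low=(low[0]=0,low[1]=?,low[2]=?,low[3]=?,low[4]=?,low[5]=?,low[6]=?,low[7]=?); scc=(scc[0]=0,scc[1]=?,scc[2]=?,scc[3]=?,scc[4]=?,scc[5]=?,scc[6]=?,scc[7]=?)
step 2: low=(low[0]=0,low[1]=1,low[2]=?,low[3]=?,low[4]=?,low[5]=?,low[6]=?,low[7]=?); scc=(scc[0]=0,scc[1]=1,scc[2]=?,scc[3]=?,scc[4]=?,scc[5]=?,scc[6]=?,scc[7]=?)
step 3: low=(low[0]=0,low[1]=1,low[2]=2,low[3]=3,low[4]=3,low[5]=4,low[6]=?,low[7]=?); scc=(scc[0]=0,scc[1]=1,scc[2]=?,scc[3]=?,scc[4]=?,scc[5]=?,scc[6]=?,scc[7]=?)
step 4: low=(low[0]=0,low[1]=1,low[2]=2,low[3]=3,low[4]=3,low[5]=3,low[6]=?,low[7]=6); scc=(scc[0]=0,scc[1]=1,scc[2]=?,scc[3]=?,scc[4]=?,scc[5]=?,scc[6]=?,scc[7]=2)
step 5: low=(low[0]=0,low[1]=1,low[2]=2,low[3]=3,low[4]=3,low[5]=3,low[6]=?,low[7]=6); scc=(scc[0]=0,scc[1]=1,scc[2]=?,scc[3]=?,scc[4]=?,scc[5]=?,scc[6]=?,scc[7]=2)
step 6: low=(low[0]=0,low[1]=1,low[2]=2,low[3]=3,low[4]=3,low[5]=3,low[6]=?,low[7]=6); scc=(scc[0]=0,scc[1]=1,scc[2]=?,scc[3]=3,scc[4]=3,scc[5]=3,scc[6]=?,scc[7]=2)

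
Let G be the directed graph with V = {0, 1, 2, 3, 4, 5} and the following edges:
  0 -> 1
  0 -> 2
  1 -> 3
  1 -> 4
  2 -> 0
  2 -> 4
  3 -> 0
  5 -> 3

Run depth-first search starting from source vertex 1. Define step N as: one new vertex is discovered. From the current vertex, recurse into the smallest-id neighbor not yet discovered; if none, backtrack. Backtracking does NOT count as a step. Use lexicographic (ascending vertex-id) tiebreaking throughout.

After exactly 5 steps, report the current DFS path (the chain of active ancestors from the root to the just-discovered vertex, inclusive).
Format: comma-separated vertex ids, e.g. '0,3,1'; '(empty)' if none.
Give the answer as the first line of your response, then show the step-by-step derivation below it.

1,3,0,2,4

step 1: discover 1; path=1; order=1
step 2: discover 3; path=1>3; order=1,3
step 3: discover 0; path=1>3>0; order=1,3,0
step 4: discover 2; path=1>3>0>2; order=1,3,0,2
step 5: discover 4; path=1>3>0>2>4; order=1,3,0,2,4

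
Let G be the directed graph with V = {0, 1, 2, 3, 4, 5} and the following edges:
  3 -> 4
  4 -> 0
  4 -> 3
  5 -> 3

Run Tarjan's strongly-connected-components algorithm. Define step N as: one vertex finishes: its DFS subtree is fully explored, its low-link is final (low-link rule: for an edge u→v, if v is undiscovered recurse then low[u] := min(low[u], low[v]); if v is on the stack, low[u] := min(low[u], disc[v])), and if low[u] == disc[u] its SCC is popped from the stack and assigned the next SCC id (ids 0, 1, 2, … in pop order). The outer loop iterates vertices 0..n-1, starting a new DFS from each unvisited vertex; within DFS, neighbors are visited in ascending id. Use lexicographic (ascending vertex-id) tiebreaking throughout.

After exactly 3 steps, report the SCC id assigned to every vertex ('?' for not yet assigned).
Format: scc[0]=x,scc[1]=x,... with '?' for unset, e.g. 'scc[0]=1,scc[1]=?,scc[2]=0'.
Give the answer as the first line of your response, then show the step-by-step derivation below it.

scc[0]=0,scc[1]=1,scc[2]=2,scc[3]=?,scc[4]=?,scc[5]=?

step 1: low=(low[0]=0,low[1]=?,low[2]=?,low[3]=?,low[4]=?,low[5]=?); scc=(scc[0]=0,scc[1]=?,scc[2]=?,scc[3]=?,scc[4]=?,scc[5]=?)
step 2: low=(low[0]=0,low[1]=1,low[2]=?,low[3]=?,low[4]=?,low[5]=?); scc=(scc[0]=0,scc[1]=1,scc[2]=?,scc[3]=?,scc[4]=?,scc[5]=?)
step 3: low=(low[0]=0,low[1]=1,low[2]=2,low[3]=?,low[4]=?,low[5]=?); scc=(scc[0]=0,scc[1]=1,scc[2]=2,scc[3]=?,scc[4]=?,scc[5]=?)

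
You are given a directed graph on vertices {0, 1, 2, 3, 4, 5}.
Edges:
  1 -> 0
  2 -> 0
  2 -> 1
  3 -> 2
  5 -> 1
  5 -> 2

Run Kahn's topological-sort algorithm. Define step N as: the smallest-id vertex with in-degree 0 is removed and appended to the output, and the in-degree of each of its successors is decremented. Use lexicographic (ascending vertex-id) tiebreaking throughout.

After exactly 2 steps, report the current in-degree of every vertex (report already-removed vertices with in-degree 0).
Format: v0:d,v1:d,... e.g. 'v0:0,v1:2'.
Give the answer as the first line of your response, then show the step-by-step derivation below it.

v0:2,v1:2,v2:1,v3:0,v4:0,v5:0

step 1: output 3; order=[3]; indeg=(2,2,1,0,0,0)
step 2: output 4; order=[3,4]; indeg=(2,2,1,0,0,0)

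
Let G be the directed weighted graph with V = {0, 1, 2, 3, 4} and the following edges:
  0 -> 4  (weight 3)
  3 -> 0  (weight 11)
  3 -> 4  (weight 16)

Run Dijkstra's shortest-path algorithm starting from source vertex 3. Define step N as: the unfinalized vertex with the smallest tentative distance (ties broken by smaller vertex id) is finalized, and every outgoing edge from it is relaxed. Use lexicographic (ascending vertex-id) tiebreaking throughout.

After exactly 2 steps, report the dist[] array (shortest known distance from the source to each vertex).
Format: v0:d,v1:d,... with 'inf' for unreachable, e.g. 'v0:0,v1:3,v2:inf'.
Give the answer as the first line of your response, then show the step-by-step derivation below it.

v0:11,v1:inf,v2:inf,v3:0,v4:14

step 1: dist = v0:11,v1:inf,v2:inf,v3:0,v4:16
step 2: dist = v0:11,v1:inf,v2:inf,v3:0,v4:14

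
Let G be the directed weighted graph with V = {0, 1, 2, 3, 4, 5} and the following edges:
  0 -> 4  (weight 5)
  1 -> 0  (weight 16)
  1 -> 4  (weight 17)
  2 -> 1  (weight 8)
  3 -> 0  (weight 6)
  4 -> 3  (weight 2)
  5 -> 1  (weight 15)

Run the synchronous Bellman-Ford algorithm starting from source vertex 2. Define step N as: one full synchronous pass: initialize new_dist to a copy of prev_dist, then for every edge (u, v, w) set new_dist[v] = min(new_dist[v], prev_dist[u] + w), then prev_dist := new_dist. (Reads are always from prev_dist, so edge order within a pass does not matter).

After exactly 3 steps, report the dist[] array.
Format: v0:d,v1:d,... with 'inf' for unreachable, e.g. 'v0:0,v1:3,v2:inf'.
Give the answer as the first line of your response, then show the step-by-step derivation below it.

v0:24,v1:8,v2:0,v3:27,v4:25,v5:inf

step 1: dist = v0:inf,v1:8,v2:0,v3:inf,v4:inf,v5:inf
step 2: dist = v0:24,v1:8,v2:0,v3:inf,v4:25,v5:inf
step 3: dist = v0:24,v1:8,v2:0,v3:27,v4:25,v5:inf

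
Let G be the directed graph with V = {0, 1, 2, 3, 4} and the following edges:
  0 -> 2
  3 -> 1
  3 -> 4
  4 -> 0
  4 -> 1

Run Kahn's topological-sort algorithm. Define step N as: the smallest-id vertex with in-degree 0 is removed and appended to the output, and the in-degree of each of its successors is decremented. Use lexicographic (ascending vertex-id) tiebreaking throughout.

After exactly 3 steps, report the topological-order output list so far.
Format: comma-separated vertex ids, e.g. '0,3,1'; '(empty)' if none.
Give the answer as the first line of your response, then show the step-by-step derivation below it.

3,4,0

step 1: output 3; order=[3]; indeg=(1,1,1,0,0)
step 2: output 4; order=[3,4]; indeg=(0,0,1,0,0)
step 3: output 0; order=[3,4,0]; indeg=(0,0,0,0,0)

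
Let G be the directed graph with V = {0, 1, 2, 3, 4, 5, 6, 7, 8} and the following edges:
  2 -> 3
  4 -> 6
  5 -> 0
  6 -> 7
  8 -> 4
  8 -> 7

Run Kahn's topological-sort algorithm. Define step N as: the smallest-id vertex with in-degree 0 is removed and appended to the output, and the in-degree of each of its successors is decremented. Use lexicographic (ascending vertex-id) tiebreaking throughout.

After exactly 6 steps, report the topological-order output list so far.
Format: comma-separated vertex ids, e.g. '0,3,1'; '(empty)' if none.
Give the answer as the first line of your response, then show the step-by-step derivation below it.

1,2,3,5,0,8

step 1: output 1; order=[1]; indeg=(1,0,0,1,1,0,1,2,0)
step 2: output 2; order=[1,2]; indeg=(1,0,0,0,1,0,1,2,0)
step 3: output 3; order=[1,2,3]; indeg=(1,0,0,0,1,0,1,2,0)
step 4: output 5; order=[1,2,3,5]; indeg=(0,0,0,0,1,0,1,2,0)
step 5: output 0; order=[1,2,3,5,0]; indeg=(0,0,0,0,1,0,1,2,0)
step 6: output 8; order=[1,2,3,5,0,8]; indeg=(0,0,0,0,0,0,1,1,0)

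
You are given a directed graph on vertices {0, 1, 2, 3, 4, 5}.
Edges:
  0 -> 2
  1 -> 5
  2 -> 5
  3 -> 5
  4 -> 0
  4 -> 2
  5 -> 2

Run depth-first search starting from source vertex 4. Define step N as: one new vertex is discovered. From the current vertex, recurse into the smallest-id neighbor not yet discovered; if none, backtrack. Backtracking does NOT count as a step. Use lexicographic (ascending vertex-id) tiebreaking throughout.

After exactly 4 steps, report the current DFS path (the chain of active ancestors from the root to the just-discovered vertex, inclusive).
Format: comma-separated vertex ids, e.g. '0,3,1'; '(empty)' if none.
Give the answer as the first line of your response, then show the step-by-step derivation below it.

4,0,2,5

step 1: discover 4; path=4; order=4
step 2: discover 0; path=4>0; order=4,0
step 3: discover 2; path=4>0>2; order=4,0,2
step 4: discover 5; path=4>0>2>5; order=4,0,2,5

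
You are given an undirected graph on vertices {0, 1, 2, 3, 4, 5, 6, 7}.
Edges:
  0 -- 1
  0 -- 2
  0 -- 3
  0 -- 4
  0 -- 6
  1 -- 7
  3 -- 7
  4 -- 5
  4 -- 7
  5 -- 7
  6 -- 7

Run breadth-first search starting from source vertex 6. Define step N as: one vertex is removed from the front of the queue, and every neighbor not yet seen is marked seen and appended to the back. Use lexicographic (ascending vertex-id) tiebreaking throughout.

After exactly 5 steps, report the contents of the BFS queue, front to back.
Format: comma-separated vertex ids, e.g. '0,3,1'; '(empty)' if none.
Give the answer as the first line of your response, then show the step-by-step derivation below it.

3,4,5

step 1: dequeue 6; queue=[0,7]; order=6
step 2: dequeue 0; queue=[7,1,2,3,4]; order=6,0
step 3: dequeue 7; queue=[1,2,3,4,5]; order=6,0,7
step 4: dequeue 1; queue=[2,3,4,5]; order=6,0,7,1
step 5: dequeue 2; queue=[3,4,5]; order=6,0,7,1,2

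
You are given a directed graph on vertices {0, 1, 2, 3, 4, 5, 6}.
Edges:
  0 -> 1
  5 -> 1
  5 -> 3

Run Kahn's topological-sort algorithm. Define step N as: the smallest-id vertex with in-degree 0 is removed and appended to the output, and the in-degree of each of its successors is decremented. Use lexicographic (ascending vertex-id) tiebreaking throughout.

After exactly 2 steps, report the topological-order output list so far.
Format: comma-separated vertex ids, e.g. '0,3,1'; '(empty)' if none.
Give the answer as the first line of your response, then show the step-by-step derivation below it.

0,2

step 1: output 0; order=[0]; indeg=(0,1,0,1,0,0,0)
step 2: output 2; order=[0,2]; indeg=(0,1,0,1,0,0,0)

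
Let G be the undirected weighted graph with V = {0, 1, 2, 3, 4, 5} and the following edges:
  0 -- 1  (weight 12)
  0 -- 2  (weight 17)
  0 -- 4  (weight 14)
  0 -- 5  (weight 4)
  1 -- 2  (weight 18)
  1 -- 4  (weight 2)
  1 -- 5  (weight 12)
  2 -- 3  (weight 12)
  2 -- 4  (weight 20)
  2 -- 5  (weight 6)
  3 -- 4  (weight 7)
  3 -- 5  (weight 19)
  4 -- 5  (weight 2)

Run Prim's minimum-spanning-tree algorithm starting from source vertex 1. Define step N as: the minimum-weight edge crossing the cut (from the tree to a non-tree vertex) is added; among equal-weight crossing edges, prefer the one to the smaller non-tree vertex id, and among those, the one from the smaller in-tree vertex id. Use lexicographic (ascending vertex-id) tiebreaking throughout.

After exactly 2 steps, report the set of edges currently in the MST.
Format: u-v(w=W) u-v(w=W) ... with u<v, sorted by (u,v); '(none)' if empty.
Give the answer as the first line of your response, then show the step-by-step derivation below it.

1-4(w=2) 4-5(w=2)

step 1: add edge 1-4 (w=2); MST = {1-4(w=2)}
step 2: add edge 4-5 (w=2); MST = {1-4(w=2) 4-5(w=2)}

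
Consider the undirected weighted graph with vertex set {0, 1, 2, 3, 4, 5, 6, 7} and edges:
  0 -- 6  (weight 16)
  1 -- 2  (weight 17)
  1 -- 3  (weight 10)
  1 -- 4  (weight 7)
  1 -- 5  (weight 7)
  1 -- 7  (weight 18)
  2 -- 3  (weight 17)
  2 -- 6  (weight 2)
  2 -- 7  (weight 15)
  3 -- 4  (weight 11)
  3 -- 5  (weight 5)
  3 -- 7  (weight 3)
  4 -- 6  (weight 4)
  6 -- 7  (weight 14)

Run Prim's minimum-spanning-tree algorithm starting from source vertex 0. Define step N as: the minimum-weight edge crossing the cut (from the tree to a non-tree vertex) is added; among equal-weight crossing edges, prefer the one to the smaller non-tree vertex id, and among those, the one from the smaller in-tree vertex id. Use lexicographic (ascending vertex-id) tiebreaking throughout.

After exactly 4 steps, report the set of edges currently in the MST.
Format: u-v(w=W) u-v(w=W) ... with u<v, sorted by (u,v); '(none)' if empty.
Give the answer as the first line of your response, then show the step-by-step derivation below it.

0-6(w=16) 1-4(w=7) 2-6(w=2) 4-6(w=4)

step 1: add edge 0-6 (w=16); MST = {0-6(w=16)}
step 2: add edge 2-6 (w=2); MST = {0-6(w=16) 2-6(w=2)}
step 3: add edge 4-6 (w=4); MST = {0-6(w=16) 2-6(w=2) 4-6(w=4)}
step 4: add edge 1-4 (w=7); MST = {0-6(w=16) 1-4(w=7) 2-6(w=2) 4-6(w=4)}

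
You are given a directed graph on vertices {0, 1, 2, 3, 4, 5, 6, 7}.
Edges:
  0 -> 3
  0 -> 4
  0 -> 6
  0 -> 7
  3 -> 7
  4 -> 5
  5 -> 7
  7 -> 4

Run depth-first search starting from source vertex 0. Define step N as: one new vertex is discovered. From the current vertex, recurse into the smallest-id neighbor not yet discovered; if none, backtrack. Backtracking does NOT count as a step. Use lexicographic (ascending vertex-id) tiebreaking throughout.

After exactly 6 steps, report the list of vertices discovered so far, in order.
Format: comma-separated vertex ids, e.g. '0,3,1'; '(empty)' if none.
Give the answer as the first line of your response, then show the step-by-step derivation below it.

0,3,7,4,5,6

step 1: discover 0; path=0; order=0
step 2: discover 3; path=0>3; order=0,3
step 3: discover 7; path=0>3>7; order=0,3,7
step 4: discover 4; path=0>3>7>4; order=0,3,7,4
step 5: discover 5; path=0>3>7>4>5; order=0,3,7,4,5
step 6: discover 6; path=0>6; order=0,3,7,4,5,6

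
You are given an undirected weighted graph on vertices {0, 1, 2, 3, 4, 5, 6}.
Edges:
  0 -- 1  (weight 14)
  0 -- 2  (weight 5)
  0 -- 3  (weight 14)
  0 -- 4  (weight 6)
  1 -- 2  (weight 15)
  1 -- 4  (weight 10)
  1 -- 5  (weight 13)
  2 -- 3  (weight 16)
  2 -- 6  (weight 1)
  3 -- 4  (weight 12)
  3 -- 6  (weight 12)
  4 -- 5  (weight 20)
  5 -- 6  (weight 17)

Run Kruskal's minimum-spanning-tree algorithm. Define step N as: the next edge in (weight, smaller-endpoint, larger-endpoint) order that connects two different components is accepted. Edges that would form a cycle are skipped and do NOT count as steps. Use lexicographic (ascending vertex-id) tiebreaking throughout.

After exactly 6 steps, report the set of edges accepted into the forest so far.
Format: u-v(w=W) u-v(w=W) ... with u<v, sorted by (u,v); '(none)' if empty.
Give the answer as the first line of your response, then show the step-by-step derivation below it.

0-2(w=5) 0-4(w=6) 1-4(w=10) 1-5(w=13) 2-6(w=1) 3-4(w=12)

step 1: add edge 2-6 (w=1); MST = {2-6(w=1)}
step 2: add edge 0-2 (w=5); MST = {0-2(w=5) 2-6(w=1)}
step 3: add edge 0-4 (w=6); MST = {0-2(w=5) 0-4(w=6) 2-6(w=1)}
step 4: add edge 1-4 (w=10); MST = {0-2(w=5) 0-4(w=6) 1-4(w=10) 2-6(w=1)}
step 5: add edge 3-4 (w=12); MST = {0-2(w=5) 0-4(w=6) 1-4(w=10) 2-6(w=1) 3-4(w=12)}
step 6: add edge 1-5 (w=13); MST = {0-2(w=5) 0-4(w=6) 1-4(w=10) 1-5(w=13) 2-6(w=1) 3-4(w=12)}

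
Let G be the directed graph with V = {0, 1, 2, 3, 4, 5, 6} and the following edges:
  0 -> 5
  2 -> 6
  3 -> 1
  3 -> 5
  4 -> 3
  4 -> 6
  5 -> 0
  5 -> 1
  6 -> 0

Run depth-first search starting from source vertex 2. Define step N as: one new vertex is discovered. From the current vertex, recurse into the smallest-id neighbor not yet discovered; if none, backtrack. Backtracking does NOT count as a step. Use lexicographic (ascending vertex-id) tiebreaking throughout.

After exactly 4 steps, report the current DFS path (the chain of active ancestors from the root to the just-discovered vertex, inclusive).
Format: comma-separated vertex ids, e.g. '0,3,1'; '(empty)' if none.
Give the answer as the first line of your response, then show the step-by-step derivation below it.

2,6,0,5

step 1: discover 2; path=2; order=2
step 2: discover 6; path=2>6; order=2,6
step 3: discover 0; path=2>6>0; order=2,6,0
step 4: discover 5; path=2>6>0>5; order=2,6,0,5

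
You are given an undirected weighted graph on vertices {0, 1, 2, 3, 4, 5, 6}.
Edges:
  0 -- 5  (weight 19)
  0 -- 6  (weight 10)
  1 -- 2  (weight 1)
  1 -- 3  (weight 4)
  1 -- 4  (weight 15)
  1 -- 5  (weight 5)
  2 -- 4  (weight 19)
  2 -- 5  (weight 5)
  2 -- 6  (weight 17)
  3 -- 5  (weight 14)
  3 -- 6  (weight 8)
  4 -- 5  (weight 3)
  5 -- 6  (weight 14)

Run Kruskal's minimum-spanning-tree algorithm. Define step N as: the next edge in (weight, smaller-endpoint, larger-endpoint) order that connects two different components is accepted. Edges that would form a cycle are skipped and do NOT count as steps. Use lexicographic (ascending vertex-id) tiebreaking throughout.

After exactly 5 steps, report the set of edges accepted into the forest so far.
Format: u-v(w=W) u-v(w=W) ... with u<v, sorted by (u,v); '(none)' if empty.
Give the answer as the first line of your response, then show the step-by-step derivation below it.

1-2(w=1) 1-3(w=4) 1-5(w=5) 3-6(w=8) 4-5(w=3)

step 1: add edge 1-2 (w=1); MST = {1-2(w=1)}
step 2: add edge 4-5 (w=3); MST = {1-2(w=1) 4-5(w=3)}
step 3: add edge 1-3 (w=4); MST = {1-2(w=1) 1-3(w=4) 4-5(w=3)}
step 4: add edge 1-5 (w=5); MST = {1-2(w=1) 1-3(w=4) 1-5(w=5) 4-5(w=3)}
step 5: add edge 3-6 (w=8); MST = {1-2(w=1) 1-3(w=4) 1-5(w=5) 3-6(w=8) 4-5(w=3)}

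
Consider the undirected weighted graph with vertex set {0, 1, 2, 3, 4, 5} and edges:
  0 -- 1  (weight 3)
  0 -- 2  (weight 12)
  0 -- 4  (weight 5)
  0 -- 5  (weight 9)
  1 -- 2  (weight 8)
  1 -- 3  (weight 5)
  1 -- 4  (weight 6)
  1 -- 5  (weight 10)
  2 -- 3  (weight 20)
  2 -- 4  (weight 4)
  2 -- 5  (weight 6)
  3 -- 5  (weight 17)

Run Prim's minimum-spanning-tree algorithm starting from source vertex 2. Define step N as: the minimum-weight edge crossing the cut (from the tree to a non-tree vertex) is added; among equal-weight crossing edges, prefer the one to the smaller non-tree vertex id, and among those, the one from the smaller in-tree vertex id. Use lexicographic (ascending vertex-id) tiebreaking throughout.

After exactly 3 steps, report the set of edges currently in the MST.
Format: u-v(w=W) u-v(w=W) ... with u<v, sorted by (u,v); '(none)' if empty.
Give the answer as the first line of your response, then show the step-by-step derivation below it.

0-1(w=3) 0-4(w=5) 2-4(w=4)

step 1: add edge 2-4 (w=4); MST = {2-4(w=4)}
step 2: add edge 0-4 (w=5); MST = {0-4(w=5) 2-4(w=4)}
step 3: add edge 0-1 (w=3); MST = {0-1(w=3) 0-4(w=5) 2-4(w=4)}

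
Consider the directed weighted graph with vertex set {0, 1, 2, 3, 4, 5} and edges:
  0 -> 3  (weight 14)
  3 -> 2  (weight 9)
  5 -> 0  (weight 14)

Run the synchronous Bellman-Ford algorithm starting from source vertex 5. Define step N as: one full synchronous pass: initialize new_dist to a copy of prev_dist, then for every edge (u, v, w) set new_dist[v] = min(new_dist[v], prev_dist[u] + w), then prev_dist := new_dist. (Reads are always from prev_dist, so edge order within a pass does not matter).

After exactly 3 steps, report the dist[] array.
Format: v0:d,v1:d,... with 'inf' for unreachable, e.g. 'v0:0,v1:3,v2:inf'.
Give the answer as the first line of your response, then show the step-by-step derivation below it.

v0:14,v1:inf,v2:37,v3:28,v4:inf,v5:0

step 1: dist = v0:14,v1:inf,v2:inf,v3:inf,v4:inf,v5:0
step 2: dist = v0:14,v1:inf,v2:inf,v3:28,v4:inf,v5:0
step 3: dist = v0:14,v1:inf,v2:37,v3:28,v4:inf,v5:0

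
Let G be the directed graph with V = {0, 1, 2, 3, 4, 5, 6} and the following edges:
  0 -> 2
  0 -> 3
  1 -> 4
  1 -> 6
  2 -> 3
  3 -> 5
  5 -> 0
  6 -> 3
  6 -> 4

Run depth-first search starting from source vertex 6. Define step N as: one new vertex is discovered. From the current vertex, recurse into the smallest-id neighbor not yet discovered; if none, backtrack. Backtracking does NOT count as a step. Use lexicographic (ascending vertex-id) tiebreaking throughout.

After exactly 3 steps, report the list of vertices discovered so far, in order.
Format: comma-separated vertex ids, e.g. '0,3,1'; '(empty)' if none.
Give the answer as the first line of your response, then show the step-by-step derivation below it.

6,3,5

step 1: discover 6; path=6; order=6
step 2: discover 3; path=6>3; order=6,3
step 3: discover 5; path=6>3>5; order=6,3,5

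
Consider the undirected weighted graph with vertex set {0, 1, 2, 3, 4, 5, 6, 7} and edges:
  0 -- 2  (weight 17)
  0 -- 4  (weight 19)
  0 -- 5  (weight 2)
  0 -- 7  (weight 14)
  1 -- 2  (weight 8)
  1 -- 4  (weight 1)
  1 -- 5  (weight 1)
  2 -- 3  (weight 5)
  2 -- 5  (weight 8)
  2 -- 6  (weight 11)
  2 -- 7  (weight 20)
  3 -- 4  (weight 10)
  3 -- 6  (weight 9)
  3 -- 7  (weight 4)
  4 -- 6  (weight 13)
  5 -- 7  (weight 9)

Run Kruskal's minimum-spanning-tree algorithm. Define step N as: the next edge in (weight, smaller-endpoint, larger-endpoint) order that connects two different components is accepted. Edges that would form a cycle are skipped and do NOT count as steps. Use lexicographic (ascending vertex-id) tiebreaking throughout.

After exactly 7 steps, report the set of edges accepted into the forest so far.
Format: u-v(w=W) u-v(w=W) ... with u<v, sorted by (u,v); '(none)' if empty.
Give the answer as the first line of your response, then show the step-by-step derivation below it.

0-5(w=2) 1-2(w=8) 1-4(w=1) 1-5(w=1) 2-3(w=5) 3-6(w=9) 3-7(w=4)

step 1: add edge 1-4 (w=1); MST = {1-4(w=1)}
step 2: add edge 1-5 (w=1); MST = {1-4(w=1) 1-5(w=1)}
step 3: add edge 0-5 (w=2); MST = {0-5(w=2) 1-4(w=1) 1-5(w=1)}
step 4: add edge 3-7 (w=4); MST = {0-5(w=2) 1-4(w=1) 1-5(w=1) 3-7(w=4)}
step 5: add edge 2-3 (w=5); MST = {0-5(w=2) 1-4(w=1) 1-5(w=1) 2-3(w=5) 3-7(w=4)}
step 6: add edge 1-2 (w=8); MST = {0-5(w=2) 1-2(w=8) 1-4(w=1) 1-5(w=1) 2-3(w=5) 3-7(w=4)}
step 7: add edge 3-6 (w=9); MST = {0-5(w=2) 1-2(w=8) 1-4(w=1) 1-5(w=1) 2-3(w=5) 3-6(w=9) 3-7(w=4)}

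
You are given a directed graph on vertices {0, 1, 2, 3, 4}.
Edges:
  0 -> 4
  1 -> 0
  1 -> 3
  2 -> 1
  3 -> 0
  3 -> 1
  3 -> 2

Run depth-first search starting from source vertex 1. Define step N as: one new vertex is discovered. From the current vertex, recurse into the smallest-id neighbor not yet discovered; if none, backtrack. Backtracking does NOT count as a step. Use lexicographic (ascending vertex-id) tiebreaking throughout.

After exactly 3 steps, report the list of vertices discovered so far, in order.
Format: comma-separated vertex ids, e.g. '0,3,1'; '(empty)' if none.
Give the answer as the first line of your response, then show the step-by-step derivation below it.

1,0,4

step 1: discover 1; path=1; order=1
step 2: discover 0; path=1>0; order=1,0
step 3: discover 4; path=1>0>4; order=1,0,4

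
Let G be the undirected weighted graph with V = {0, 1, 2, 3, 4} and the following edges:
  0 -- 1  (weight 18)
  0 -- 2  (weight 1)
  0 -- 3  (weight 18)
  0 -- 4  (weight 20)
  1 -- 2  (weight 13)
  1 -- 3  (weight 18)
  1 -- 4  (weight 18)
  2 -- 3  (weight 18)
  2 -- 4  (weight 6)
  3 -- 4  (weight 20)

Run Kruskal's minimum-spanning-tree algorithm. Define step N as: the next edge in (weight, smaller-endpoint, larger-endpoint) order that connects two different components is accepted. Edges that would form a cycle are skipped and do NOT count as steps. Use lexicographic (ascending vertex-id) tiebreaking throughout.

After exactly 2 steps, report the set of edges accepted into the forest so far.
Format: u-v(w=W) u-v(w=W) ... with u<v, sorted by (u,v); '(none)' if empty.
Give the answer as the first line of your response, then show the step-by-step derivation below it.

0-2(w=1) 2-4(w=6)

step 1: add edge 0-2 (w=1); MST = {0-2(w=1)}
step 2: add edge 2-4 (w=6); MST = {0-2(w=1) 2-4(w=6)}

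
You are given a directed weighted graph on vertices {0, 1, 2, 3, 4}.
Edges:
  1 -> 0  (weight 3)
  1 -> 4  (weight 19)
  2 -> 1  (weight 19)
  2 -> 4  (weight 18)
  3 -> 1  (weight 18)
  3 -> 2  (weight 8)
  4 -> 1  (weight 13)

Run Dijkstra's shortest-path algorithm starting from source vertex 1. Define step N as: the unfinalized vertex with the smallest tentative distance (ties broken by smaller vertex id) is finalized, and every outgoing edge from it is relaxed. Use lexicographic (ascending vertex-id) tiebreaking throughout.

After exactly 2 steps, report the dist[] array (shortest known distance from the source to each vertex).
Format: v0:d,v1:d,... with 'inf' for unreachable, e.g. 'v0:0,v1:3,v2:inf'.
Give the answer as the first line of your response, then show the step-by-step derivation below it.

v0:3,v1:0,v2:inf,v3:inf,v4:19

step 1: dist = v0:3,v1:0,v2:inf,v3:inf,v4:19
step 2: dist = v0:3,v1:0,v2:inf,v3:inf,v4:19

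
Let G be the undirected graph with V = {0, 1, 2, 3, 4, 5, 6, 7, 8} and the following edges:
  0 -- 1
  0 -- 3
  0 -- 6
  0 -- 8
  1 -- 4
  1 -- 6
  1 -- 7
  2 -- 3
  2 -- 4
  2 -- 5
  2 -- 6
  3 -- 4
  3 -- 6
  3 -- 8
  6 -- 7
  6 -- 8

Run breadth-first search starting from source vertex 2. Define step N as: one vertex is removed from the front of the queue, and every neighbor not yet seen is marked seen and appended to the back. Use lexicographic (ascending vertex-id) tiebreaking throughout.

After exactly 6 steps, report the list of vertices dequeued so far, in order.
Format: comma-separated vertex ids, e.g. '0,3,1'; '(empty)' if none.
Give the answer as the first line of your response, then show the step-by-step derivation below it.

2,3,4,5,6,0

step 1: dequeue 2; queue=[3,4,5,6]; order=2
step 2: dequeue 3; queue=[4,5,6,0,8]; order=2,3
step 3: dequeue 4; queue=[5,6,0,8,1]; order=2,3,4
step 4: dequeue 5; queue=[6,0,8,1]; order=2,3,4,5
step 5: dequeue 6; queue=[0,8,1,7]; order=2,3,4,5,6
step 6: dequeue 0; queue=[8,1,7]; order=2,3,4,5,6,0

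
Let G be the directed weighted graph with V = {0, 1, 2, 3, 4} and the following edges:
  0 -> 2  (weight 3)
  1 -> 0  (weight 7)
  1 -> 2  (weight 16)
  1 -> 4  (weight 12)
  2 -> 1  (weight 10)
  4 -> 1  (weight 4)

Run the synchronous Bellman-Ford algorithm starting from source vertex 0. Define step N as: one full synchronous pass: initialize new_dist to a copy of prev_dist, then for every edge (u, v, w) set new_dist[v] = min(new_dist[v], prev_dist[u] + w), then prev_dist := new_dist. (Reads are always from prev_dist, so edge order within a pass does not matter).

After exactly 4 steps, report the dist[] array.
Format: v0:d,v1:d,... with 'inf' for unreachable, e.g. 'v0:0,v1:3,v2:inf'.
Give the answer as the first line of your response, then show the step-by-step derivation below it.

v0:0,v1:13,v2:3,v3:inf,v4:25

step 1: dist = v0:0,v1:inf,v2:3,v3:inf,v4:inf
step 2: dist = v0:0,v1:13,v2:3,v3:inf,v4:inf
step 3: dist = v0:0,v1:13,v2:3,v3:inf,v4:25
step 4: dist = v0:0,v1:13,v2:3,v3:inf,v4:25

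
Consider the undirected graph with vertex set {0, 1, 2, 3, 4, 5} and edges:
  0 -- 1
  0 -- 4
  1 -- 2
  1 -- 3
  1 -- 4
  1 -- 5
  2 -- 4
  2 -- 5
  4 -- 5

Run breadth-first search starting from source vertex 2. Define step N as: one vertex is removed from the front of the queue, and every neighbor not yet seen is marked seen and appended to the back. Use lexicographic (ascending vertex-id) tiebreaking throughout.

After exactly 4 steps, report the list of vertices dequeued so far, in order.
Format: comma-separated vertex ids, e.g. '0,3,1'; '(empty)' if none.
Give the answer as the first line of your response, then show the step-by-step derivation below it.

2,1,4,5

step 1: dequeue 2; queue=[1,4,5]; order=2
step 2: dequeue 1; queue=[4,5,0,3]; order=2,1
step 3: dequeue 4; queue=[5,0,3]; order=2,1,4
step 4: dequeue 5; queue=[0,3]; order=2,1,4,5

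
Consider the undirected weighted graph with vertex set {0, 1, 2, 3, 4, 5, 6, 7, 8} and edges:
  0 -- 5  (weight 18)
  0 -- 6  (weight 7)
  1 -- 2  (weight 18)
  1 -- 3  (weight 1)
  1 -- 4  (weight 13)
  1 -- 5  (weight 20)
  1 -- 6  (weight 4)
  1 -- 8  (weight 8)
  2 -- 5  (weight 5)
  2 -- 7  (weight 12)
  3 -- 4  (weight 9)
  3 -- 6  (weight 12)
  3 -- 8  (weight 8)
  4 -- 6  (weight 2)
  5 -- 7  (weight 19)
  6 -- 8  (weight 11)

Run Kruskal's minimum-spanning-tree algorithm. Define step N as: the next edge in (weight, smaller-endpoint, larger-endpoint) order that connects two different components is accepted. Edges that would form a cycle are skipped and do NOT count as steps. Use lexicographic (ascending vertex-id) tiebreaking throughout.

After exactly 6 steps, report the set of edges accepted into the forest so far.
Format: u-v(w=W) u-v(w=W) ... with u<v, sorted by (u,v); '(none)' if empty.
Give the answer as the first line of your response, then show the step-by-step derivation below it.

0-6(w=7) 1-3(w=1) 1-6(w=4) 1-8(w=8) 2-5(w=5) 4-6(w=2)

step 1: add edge 1-3 (w=1); MST = {1-3(w=1)}
step 2: add edge 4-6 (w=2); MST = {1-3(w=1) 4-6(w=2)}
step 3: add edge 1-6 (w=4); MST = {1-3(w=1) 1-6(w=4) 4-6(w=2)}
step 4: add edge 2-5 (w=5); MST = {1-3(w=1) 1-6(w=4) 2-5(w=5) 4-6(w=2)}
step 5: add edge 0-6 (w=7); MST = {0-6(w=7) 1-3(w=1) 1-6(w=4) 2-5(w=5) 4-6(w=2)}
step 6: add edge 1-8 (w=8); MST = {0-6(w=7) 1-3(w=1) 1-6(w=4) 1-8(w=8) 2-5(w=5) 4-6(w=2)}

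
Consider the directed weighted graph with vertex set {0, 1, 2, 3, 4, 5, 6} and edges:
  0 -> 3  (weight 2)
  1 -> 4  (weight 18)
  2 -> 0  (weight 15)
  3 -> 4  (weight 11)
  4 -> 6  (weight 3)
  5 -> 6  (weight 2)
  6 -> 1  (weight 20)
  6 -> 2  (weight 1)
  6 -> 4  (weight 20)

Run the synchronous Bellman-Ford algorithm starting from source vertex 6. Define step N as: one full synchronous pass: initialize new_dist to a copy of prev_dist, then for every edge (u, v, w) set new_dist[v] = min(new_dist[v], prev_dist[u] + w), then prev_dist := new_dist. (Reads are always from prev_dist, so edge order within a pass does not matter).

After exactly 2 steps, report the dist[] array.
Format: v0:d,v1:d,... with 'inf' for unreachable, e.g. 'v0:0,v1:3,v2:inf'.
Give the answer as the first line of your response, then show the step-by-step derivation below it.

v0:16,v1:20,v2:1,v3:inf,v4:20,v5:inf,v6:0

step 1: dist = v0:inf,v1:20,v2:1,v3:inf,v4:20,v5:inf,v6:0
step 2: dist = v0:16,v1:20,v2:1,v3:inf,v4:20,v5:inf,v6:0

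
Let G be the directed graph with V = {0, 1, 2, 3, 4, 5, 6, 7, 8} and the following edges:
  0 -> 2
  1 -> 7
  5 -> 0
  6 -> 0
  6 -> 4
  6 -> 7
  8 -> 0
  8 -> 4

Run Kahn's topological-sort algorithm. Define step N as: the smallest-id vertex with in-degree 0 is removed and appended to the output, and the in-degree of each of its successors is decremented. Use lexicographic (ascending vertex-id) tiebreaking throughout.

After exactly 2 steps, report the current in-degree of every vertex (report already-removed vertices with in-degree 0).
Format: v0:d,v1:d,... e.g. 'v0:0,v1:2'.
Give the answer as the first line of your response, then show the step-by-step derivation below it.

v0:3,v1:0,v2:1,v3:0,v4:2,v5:0,v6:0,v7:1,v8:0

step 1: output 1; order=[1]; indeg=(3,0,1,0,2,0,0,1,0)
step 2: output 3; order=[1,3]; indeg=(3,0,1,0,2,0,0,1,0)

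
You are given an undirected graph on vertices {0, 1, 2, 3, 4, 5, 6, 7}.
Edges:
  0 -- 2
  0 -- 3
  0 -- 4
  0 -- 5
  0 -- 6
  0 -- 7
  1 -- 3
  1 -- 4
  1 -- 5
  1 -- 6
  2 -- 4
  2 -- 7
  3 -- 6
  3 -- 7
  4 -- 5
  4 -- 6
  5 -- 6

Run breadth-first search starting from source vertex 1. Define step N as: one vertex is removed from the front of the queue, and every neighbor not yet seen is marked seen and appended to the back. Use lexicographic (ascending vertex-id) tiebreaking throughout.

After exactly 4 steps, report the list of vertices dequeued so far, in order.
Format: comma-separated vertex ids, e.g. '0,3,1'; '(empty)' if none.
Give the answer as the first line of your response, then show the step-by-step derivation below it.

1,3,4,5

step 1: dequeue 1; queue=[3,4,5,6]; order=1
step 2: dequeue 3; queue=[4,5,6,0,7]; order=1,3
step 3: dequeue 4; queue=[5,6,0,7,2]; order=1,3,4
step 4: dequeue 5; queue=[6,0,7,2]; order=1,3,4,5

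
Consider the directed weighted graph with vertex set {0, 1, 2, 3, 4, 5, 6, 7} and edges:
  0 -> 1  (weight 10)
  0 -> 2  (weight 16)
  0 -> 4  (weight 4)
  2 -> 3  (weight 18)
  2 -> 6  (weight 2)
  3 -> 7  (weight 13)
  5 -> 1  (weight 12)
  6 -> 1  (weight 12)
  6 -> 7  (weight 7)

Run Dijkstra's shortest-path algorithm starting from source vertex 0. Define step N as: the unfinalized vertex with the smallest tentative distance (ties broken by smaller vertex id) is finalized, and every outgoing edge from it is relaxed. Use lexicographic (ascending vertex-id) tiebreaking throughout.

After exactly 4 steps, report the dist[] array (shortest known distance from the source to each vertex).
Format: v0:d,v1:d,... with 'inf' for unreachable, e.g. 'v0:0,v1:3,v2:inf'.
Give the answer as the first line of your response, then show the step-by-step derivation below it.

v0:0,v1:10,v2:16,v3:34,v4:4,v5:inf,v6:18,v7:inf

step 1: dist = v0:0,v1:10,v2:16,v3:inf,v4:4,v5:inf,v6:inf,v7:inf
step 2: dist = v0:0,v1:10,v2:16,v3:inf,v4:4,v5:inf,v6:inf,v7:inf
step 3: dist = v0:0,v1:10,v2:16,v3:inf,v4:4,v5:inf,v6:inf,v7:inf
step 4: dist = v0:0,v1:10,v2:16,v3:34,v4:4,v5:inf,v6:18,v7:inf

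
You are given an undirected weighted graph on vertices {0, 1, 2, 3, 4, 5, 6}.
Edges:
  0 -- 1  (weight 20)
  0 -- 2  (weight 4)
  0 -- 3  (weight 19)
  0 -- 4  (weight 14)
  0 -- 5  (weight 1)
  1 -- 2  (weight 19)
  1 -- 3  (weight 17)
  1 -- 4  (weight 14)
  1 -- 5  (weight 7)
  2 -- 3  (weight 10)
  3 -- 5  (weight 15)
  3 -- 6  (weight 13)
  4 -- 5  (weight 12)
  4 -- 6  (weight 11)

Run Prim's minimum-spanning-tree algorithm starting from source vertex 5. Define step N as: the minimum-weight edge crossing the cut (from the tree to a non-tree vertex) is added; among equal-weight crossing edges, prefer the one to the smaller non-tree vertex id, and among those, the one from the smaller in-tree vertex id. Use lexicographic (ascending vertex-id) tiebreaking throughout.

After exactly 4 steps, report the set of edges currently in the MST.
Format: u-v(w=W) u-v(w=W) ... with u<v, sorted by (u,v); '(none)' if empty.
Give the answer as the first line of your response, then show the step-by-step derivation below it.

0-2(w=4) 0-5(w=1) 1-5(w=7) 2-3(w=10)

step 1: add edge 0-5 (w=1); MST = {0-5(w=1)}
step 2: add edge 0-2 (w=4); MST = {0-2(w=4) 0-5(w=1)}
step 3: add edge 1-5 (w=7); MST = {0-2(w=4) 0-5(w=1) 1-5(w=7)}
step 4: add edge 2-3 (w=10); MST = {0-2(w=4) 0-5(w=1) 1-5(w=7) 2-3(w=10)}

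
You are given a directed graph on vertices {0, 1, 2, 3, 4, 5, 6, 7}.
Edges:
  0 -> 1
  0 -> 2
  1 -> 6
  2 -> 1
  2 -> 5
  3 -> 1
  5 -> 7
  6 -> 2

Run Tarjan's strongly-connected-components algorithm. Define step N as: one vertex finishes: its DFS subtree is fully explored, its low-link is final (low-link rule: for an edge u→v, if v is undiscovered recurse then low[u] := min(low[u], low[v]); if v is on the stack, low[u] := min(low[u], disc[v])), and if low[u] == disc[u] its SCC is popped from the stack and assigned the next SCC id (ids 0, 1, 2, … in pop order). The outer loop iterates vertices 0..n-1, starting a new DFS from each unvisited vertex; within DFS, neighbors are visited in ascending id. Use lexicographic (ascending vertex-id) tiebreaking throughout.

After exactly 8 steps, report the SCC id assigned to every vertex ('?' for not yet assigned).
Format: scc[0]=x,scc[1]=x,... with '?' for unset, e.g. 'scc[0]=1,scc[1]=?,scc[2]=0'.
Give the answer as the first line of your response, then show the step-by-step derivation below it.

scc[0]=3,scc[1]=2,scc[2]=2,scc[3]=4,scc[4]=5,scc[5]=1,scc[6]=2,scc[7]=0

step 1: low=(low[0]=0,low[1]=1,low[2]=1,low[3]=?,low[4]=?,low[5]=4,low[6]=2,low[7]=5); scc=(scc[0]=?,scc[1]=?,scc[2]=?,scc[3]=?,scc[4]=?,scc[5]=?,scc[6]=?,scc[7]=0)
step 2: low=(low[0]=0,low[1]=1,low[2]=1,low[3]=?,low[4]=?,low[5]=4,low[6]=2,low[7]=5); scc=(scc[0]=?,scc[1]=?,scc[2]=?,scc[3]=?,scc[4]=?,scc[5]=1,scc[6]=?,scc[7]=0)
step 3: low=(low[0]=0,low[1]=1,low[2]=1,low[3]=?,low[4]=?,low[5]=4,low[6]=2,low[7]=5); scc=(scc[0]=?,scc[1]=?,scc[2]=?,scc[3]=?,scc[4]=?,scc[5]=1,scc[6]=?,scc[7]=0)
step 4: low=(low[0]=0,low[1]=1,low[2]=1,low[3]=?,low[4]=?,low[5]=4,low[6]=1,low[7]=5); scc=(scc[0]=?,scc[1]=?,scc[2]=?,scc[3]=?,scc[4]=?,scc[5]=1,scc[6]=?,scc[7]=0)
step 5: low=(low[0]=0,low[1]=1,low[2]=1,low[3]=?,low[4]=?,low[5]=4,low[6]=1,low[7]=5); scc=(scc[0]=?,scc[1]=2,scc[2]=2,scc[3]=?,scc[4]=?,scc[5]=1,scc[6]=2,scc[7]=0)
step 6: low=(low[0]=0,low[1]=1,low[2]=1,low[3]=?,low[4]=?,low[5]=4,low[6]=1,low[7]=5); scc=(scc[0]=3,scc[1]=2,scc[2]=2,scc[3]=?,scc[4]=?,scc[5]=1,scc[6]=2,scc[7]=0)
step 7: low=(low[0]=0,low[1]=1,low[2]=1,low[3]=6,low[4]=?,low[5]=4,low[6]=1,low[7]=5); scc=(scc[0]=3,scc[1]=2,scc[2]=2,scc[3]=4,scc[4]=?,scc[5]=1,scc[6]=2,scc[7]=0)
step 8: low=(low[0]=0,low[1]=1,low[2]=1,low[3]=6,low[4]=7,low[5]=4,low[6]=1,low[7]=5); scc=(scc[0]=3,scc[1]=2,scc[2]=2,scc[3]=4,scc[4]=5,scc[5]=1,scc[6]=2,scc[7]=0)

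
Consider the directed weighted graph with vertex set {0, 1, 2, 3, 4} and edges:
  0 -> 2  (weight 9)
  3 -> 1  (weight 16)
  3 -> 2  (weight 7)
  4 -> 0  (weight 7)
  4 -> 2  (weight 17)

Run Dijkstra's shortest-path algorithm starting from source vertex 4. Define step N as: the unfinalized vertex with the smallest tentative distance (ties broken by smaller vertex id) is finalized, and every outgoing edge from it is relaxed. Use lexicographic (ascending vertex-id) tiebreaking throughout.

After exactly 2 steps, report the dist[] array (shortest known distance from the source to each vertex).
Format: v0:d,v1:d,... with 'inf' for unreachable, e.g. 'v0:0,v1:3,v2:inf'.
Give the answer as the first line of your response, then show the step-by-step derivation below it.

v0:7,v1:inf,v2:16,v3:inf,v4:0

step 1: dist = v0:7,v1:inf,v2:17,v3:inf,v4:0
step 2: dist = v0:7,v1:inf,v2:16,v3:inf,v4:0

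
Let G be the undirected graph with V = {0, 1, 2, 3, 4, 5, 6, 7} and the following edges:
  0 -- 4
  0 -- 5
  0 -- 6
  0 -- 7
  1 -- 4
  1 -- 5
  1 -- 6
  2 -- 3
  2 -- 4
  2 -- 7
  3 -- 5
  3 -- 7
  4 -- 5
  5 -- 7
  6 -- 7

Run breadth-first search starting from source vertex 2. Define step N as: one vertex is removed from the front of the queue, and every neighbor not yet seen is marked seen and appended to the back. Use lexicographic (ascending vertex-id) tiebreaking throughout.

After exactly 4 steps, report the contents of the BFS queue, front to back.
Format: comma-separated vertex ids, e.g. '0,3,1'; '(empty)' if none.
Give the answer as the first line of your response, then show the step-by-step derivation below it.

5,0,1,6

step 1: dequeue 2; queue=[3,4,7]; order=2
step 2: dequeue 3; queue=[4,7,5]; order=2,3
step 3: dequeue 4; queue=[7,5,0,1]; order=2,3,4
step 4: dequeue 7; queue=[5,0,1,6]; order=2,3,4,7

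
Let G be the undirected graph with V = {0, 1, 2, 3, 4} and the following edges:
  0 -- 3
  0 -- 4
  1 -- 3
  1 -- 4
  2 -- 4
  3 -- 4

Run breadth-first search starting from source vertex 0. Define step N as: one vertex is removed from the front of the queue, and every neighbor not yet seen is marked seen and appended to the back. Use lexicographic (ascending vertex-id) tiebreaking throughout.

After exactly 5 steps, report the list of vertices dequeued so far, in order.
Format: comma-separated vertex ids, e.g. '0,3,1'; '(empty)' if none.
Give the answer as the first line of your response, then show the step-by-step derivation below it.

0,3,4,1,2

step 1: dequeue 0; queue=[3,4]; order=0
step 2: dequeue 3; queue=[4,1]; order=0,3
step 3: dequeue 4; queue=[1,2]; order=0,3,4
step 4: dequeue 1; queue=[2]; order=0,3,4,1
step 5: dequeue 2; queue=[(empty)]; order=0,3,4,1,2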